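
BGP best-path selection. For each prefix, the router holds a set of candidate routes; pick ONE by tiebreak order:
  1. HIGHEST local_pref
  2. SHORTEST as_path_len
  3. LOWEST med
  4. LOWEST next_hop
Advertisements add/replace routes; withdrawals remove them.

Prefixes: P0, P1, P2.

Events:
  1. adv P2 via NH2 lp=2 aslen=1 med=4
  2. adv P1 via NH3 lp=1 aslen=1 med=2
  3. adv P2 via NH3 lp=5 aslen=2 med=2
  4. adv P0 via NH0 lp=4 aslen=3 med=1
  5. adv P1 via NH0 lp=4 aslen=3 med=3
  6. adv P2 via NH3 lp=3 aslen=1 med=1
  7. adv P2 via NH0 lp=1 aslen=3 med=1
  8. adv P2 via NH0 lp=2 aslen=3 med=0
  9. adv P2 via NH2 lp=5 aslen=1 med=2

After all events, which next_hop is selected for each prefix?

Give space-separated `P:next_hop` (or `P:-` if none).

Answer: P0:NH0 P1:NH0 P2:NH2

Derivation:
Op 1: best P0=- P1=- P2=NH2
Op 2: best P0=- P1=NH3 P2=NH2
Op 3: best P0=- P1=NH3 P2=NH3
Op 4: best P0=NH0 P1=NH3 P2=NH3
Op 5: best P0=NH0 P1=NH0 P2=NH3
Op 6: best P0=NH0 P1=NH0 P2=NH3
Op 7: best P0=NH0 P1=NH0 P2=NH3
Op 8: best P0=NH0 P1=NH0 P2=NH3
Op 9: best P0=NH0 P1=NH0 P2=NH2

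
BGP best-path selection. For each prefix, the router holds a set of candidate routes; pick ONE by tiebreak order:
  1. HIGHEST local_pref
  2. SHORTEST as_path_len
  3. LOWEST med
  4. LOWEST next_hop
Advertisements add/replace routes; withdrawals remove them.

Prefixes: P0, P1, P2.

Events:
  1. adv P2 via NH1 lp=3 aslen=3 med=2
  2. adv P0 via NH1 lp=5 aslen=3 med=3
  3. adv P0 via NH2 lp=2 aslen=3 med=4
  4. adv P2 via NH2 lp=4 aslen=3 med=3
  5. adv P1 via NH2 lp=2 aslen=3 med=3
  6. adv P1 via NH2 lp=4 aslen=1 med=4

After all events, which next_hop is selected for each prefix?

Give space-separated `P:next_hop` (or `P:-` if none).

Op 1: best P0=- P1=- P2=NH1
Op 2: best P0=NH1 P1=- P2=NH1
Op 3: best P0=NH1 P1=- P2=NH1
Op 4: best P0=NH1 P1=- P2=NH2
Op 5: best P0=NH1 P1=NH2 P2=NH2
Op 6: best P0=NH1 P1=NH2 P2=NH2

Answer: P0:NH1 P1:NH2 P2:NH2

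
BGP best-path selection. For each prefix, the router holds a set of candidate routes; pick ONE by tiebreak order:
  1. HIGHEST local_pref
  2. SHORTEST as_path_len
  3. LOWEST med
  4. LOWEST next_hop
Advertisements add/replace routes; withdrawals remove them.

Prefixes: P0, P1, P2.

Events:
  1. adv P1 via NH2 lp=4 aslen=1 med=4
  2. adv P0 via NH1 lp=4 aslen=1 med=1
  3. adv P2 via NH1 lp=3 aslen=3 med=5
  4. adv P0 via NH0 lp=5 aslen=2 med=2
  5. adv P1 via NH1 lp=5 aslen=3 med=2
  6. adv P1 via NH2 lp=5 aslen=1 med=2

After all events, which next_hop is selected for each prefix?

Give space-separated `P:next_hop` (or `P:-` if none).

Answer: P0:NH0 P1:NH2 P2:NH1

Derivation:
Op 1: best P0=- P1=NH2 P2=-
Op 2: best P0=NH1 P1=NH2 P2=-
Op 3: best P0=NH1 P1=NH2 P2=NH1
Op 4: best P0=NH0 P1=NH2 P2=NH1
Op 5: best P0=NH0 P1=NH1 P2=NH1
Op 6: best P0=NH0 P1=NH2 P2=NH1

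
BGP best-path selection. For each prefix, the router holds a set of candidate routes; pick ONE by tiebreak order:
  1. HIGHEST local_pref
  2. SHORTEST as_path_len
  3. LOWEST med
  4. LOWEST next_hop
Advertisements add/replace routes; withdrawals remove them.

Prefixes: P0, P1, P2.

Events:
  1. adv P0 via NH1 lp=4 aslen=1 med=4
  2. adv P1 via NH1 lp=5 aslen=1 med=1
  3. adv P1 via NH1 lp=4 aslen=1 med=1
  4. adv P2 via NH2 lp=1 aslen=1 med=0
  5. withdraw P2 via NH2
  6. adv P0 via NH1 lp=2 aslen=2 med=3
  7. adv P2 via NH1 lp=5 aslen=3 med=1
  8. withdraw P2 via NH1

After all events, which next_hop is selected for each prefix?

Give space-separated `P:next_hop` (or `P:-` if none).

Op 1: best P0=NH1 P1=- P2=-
Op 2: best P0=NH1 P1=NH1 P2=-
Op 3: best P0=NH1 P1=NH1 P2=-
Op 4: best P0=NH1 P1=NH1 P2=NH2
Op 5: best P0=NH1 P1=NH1 P2=-
Op 6: best P0=NH1 P1=NH1 P2=-
Op 7: best P0=NH1 P1=NH1 P2=NH1
Op 8: best P0=NH1 P1=NH1 P2=-

Answer: P0:NH1 P1:NH1 P2:-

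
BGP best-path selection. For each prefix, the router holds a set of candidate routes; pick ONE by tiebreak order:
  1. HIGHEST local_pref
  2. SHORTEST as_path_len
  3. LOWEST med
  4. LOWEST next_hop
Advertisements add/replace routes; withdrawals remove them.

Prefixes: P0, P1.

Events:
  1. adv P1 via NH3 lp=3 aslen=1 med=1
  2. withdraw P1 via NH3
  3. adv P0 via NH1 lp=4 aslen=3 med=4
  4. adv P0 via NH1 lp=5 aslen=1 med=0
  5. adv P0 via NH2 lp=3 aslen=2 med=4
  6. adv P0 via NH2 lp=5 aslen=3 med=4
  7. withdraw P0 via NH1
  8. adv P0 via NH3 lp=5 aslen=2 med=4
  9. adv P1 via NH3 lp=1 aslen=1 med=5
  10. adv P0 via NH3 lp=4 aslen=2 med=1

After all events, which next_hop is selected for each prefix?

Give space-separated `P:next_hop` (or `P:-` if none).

Answer: P0:NH2 P1:NH3

Derivation:
Op 1: best P0=- P1=NH3
Op 2: best P0=- P1=-
Op 3: best P0=NH1 P1=-
Op 4: best P0=NH1 P1=-
Op 5: best P0=NH1 P1=-
Op 6: best P0=NH1 P1=-
Op 7: best P0=NH2 P1=-
Op 8: best P0=NH3 P1=-
Op 9: best P0=NH3 P1=NH3
Op 10: best P0=NH2 P1=NH3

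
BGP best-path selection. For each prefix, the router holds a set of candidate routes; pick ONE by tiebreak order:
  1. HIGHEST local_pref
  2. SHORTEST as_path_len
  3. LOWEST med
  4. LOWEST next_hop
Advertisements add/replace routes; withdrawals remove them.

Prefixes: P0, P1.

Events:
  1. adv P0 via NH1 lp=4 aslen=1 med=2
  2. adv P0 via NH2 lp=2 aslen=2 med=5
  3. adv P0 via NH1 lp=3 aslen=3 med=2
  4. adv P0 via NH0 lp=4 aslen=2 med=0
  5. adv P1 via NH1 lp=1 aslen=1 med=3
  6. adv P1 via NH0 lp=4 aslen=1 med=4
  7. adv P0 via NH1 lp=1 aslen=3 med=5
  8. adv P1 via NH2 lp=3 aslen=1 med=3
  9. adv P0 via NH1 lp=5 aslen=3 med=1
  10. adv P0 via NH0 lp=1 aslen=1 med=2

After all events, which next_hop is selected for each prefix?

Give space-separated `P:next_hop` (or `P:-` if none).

Op 1: best P0=NH1 P1=-
Op 2: best P0=NH1 P1=-
Op 3: best P0=NH1 P1=-
Op 4: best P0=NH0 P1=-
Op 5: best P0=NH0 P1=NH1
Op 6: best P0=NH0 P1=NH0
Op 7: best P0=NH0 P1=NH0
Op 8: best P0=NH0 P1=NH0
Op 9: best P0=NH1 P1=NH0
Op 10: best P0=NH1 P1=NH0

Answer: P0:NH1 P1:NH0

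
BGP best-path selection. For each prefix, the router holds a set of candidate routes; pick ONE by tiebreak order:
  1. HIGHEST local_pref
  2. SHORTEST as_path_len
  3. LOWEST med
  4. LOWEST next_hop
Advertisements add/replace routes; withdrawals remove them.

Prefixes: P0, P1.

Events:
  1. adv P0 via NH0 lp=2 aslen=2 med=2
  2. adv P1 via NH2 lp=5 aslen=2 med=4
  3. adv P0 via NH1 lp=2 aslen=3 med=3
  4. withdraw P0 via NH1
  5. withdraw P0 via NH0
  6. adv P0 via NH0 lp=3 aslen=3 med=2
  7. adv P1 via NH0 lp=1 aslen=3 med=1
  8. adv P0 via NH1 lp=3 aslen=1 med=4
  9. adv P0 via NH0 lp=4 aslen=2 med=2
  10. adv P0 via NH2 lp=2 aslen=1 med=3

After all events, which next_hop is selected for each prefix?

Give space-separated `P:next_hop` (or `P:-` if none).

Answer: P0:NH0 P1:NH2

Derivation:
Op 1: best P0=NH0 P1=-
Op 2: best P0=NH0 P1=NH2
Op 3: best P0=NH0 P1=NH2
Op 4: best P0=NH0 P1=NH2
Op 5: best P0=- P1=NH2
Op 6: best P0=NH0 P1=NH2
Op 7: best P0=NH0 P1=NH2
Op 8: best P0=NH1 P1=NH2
Op 9: best P0=NH0 P1=NH2
Op 10: best P0=NH0 P1=NH2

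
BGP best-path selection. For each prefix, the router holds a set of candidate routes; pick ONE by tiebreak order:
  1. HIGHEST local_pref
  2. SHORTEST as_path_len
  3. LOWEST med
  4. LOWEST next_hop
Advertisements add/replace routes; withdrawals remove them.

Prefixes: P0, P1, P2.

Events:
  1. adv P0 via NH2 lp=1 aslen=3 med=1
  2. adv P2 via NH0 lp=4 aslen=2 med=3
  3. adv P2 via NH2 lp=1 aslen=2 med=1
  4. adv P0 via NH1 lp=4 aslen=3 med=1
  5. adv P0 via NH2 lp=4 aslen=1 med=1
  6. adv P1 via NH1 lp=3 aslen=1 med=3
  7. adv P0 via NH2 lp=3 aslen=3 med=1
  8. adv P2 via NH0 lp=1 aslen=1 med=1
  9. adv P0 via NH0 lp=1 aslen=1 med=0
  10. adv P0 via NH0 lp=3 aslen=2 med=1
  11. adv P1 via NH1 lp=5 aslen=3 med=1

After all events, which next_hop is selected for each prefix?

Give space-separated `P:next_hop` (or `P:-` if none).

Op 1: best P0=NH2 P1=- P2=-
Op 2: best P0=NH2 P1=- P2=NH0
Op 3: best P0=NH2 P1=- P2=NH0
Op 4: best P0=NH1 P1=- P2=NH0
Op 5: best P0=NH2 P1=- P2=NH0
Op 6: best P0=NH2 P1=NH1 P2=NH0
Op 7: best P0=NH1 P1=NH1 P2=NH0
Op 8: best P0=NH1 P1=NH1 P2=NH0
Op 9: best P0=NH1 P1=NH1 P2=NH0
Op 10: best P0=NH1 P1=NH1 P2=NH0
Op 11: best P0=NH1 P1=NH1 P2=NH0

Answer: P0:NH1 P1:NH1 P2:NH0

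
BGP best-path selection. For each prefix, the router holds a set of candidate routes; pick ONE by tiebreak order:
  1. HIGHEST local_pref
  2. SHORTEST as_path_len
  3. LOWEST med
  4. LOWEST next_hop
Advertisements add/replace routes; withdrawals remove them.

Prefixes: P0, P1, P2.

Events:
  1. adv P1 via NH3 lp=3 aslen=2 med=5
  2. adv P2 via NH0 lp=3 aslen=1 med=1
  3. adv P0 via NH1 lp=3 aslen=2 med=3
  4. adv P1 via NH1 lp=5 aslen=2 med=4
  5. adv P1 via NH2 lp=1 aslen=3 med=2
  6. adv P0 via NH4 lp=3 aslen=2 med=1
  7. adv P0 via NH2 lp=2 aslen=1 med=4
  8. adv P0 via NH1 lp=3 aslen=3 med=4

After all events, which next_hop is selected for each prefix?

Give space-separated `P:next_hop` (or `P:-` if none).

Answer: P0:NH4 P1:NH1 P2:NH0

Derivation:
Op 1: best P0=- P1=NH3 P2=-
Op 2: best P0=- P1=NH3 P2=NH0
Op 3: best P0=NH1 P1=NH3 P2=NH0
Op 4: best P0=NH1 P1=NH1 P2=NH0
Op 5: best P0=NH1 P1=NH1 P2=NH0
Op 6: best P0=NH4 P1=NH1 P2=NH0
Op 7: best P0=NH4 P1=NH1 P2=NH0
Op 8: best P0=NH4 P1=NH1 P2=NH0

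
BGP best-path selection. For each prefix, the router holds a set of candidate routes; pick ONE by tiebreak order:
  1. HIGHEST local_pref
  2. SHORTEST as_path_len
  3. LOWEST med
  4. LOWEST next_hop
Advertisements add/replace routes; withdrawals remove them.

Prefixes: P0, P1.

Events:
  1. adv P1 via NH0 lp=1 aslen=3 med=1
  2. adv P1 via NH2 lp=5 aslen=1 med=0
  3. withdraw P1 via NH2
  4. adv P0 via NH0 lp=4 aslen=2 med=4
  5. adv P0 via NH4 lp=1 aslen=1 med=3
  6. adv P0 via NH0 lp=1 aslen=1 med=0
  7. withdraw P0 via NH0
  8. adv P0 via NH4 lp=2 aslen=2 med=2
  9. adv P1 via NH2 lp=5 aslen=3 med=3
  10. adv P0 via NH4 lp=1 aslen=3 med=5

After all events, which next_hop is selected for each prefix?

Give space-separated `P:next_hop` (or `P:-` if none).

Answer: P0:NH4 P1:NH2

Derivation:
Op 1: best P0=- P1=NH0
Op 2: best P0=- P1=NH2
Op 3: best P0=- P1=NH0
Op 4: best P0=NH0 P1=NH0
Op 5: best P0=NH0 P1=NH0
Op 6: best P0=NH0 P1=NH0
Op 7: best P0=NH4 P1=NH0
Op 8: best P0=NH4 P1=NH0
Op 9: best P0=NH4 P1=NH2
Op 10: best P0=NH4 P1=NH2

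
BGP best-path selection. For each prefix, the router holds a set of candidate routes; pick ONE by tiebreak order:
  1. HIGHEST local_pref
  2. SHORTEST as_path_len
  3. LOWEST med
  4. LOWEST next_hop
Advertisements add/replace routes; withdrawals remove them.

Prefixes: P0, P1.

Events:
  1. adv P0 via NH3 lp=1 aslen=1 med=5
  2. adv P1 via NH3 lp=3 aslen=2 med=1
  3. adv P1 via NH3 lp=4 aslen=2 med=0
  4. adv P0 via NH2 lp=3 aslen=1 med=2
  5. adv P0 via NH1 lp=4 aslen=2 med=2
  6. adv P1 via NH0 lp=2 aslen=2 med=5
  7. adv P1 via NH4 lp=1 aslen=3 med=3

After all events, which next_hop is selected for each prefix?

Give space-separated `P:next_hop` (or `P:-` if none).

Answer: P0:NH1 P1:NH3

Derivation:
Op 1: best P0=NH3 P1=-
Op 2: best P0=NH3 P1=NH3
Op 3: best P0=NH3 P1=NH3
Op 4: best P0=NH2 P1=NH3
Op 5: best P0=NH1 P1=NH3
Op 6: best P0=NH1 P1=NH3
Op 7: best P0=NH1 P1=NH3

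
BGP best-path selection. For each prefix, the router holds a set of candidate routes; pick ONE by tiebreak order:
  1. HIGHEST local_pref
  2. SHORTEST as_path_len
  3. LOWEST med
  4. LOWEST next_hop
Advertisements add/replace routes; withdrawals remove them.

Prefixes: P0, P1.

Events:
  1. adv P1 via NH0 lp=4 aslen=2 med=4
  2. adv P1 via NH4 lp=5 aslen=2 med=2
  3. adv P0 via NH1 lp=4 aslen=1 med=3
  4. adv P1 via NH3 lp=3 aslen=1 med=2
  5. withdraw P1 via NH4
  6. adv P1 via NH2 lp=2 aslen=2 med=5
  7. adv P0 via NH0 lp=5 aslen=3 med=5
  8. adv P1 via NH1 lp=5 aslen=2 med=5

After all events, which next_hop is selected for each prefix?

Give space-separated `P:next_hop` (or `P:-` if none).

Answer: P0:NH0 P1:NH1

Derivation:
Op 1: best P0=- P1=NH0
Op 2: best P0=- P1=NH4
Op 3: best P0=NH1 P1=NH4
Op 4: best P0=NH1 P1=NH4
Op 5: best P0=NH1 P1=NH0
Op 6: best P0=NH1 P1=NH0
Op 7: best P0=NH0 P1=NH0
Op 8: best P0=NH0 P1=NH1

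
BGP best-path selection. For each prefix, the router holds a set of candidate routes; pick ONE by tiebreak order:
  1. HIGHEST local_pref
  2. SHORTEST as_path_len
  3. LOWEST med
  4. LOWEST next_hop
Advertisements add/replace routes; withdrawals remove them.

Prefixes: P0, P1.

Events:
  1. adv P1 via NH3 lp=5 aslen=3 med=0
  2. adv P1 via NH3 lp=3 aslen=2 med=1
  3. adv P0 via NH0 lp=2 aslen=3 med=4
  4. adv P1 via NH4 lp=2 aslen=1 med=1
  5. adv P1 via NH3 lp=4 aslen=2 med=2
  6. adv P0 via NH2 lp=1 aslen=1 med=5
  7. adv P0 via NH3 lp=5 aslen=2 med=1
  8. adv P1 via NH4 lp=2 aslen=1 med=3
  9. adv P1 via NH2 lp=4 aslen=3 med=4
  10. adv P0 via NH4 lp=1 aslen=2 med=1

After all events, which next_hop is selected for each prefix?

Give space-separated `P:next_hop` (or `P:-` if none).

Op 1: best P0=- P1=NH3
Op 2: best P0=- P1=NH3
Op 3: best P0=NH0 P1=NH3
Op 4: best P0=NH0 P1=NH3
Op 5: best P0=NH0 P1=NH3
Op 6: best P0=NH0 P1=NH3
Op 7: best P0=NH3 P1=NH3
Op 8: best P0=NH3 P1=NH3
Op 9: best P0=NH3 P1=NH3
Op 10: best P0=NH3 P1=NH3

Answer: P0:NH3 P1:NH3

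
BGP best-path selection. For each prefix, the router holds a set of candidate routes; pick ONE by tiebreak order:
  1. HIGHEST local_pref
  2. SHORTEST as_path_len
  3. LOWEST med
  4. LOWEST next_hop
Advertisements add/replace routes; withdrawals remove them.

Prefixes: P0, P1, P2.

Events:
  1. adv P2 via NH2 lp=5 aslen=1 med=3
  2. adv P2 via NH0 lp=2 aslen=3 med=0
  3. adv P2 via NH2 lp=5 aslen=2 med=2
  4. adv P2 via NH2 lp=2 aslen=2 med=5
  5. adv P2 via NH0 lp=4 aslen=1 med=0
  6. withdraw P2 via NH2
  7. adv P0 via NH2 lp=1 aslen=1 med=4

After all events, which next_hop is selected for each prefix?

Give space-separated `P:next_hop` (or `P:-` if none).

Op 1: best P0=- P1=- P2=NH2
Op 2: best P0=- P1=- P2=NH2
Op 3: best P0=- P1=- P2=NH2
Op 4: best P0=- P1=- P2=NH2
Op 5: best P0=- P1=- P2=NH0
Op 6: best P0=- P1=- P2=NH0
Op 7: best P0=NH2 P1=- P2=NH0

Answer: P0:NH2 P1:- P2:NH0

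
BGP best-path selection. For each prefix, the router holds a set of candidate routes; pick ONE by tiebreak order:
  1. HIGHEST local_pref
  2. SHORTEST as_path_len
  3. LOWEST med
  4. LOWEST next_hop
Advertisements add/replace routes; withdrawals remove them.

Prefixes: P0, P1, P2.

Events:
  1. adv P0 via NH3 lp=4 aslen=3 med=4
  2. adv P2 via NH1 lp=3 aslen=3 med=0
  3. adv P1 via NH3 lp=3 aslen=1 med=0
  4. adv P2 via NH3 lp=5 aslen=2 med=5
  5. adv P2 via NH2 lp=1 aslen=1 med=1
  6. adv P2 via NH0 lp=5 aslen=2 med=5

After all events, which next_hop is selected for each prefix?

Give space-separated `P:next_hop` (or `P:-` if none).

Answer: P0:NH3 P1:NH3 P2:NH0

Derivation:
Op 1: best P0=NH3 P1=- P2=-
Op 2: best P0=NH3 P1=- P2=NH1
Op 3: best P0=NH3 P1=NH3 P2=NH1
Op 4: best P0=NH3 P1=NH3 P2=NH3
Op 5: best P0=NH3 P1=NH3 P2=NH3
Op 6: best P0=NH3 P1=NH3 P2=NH0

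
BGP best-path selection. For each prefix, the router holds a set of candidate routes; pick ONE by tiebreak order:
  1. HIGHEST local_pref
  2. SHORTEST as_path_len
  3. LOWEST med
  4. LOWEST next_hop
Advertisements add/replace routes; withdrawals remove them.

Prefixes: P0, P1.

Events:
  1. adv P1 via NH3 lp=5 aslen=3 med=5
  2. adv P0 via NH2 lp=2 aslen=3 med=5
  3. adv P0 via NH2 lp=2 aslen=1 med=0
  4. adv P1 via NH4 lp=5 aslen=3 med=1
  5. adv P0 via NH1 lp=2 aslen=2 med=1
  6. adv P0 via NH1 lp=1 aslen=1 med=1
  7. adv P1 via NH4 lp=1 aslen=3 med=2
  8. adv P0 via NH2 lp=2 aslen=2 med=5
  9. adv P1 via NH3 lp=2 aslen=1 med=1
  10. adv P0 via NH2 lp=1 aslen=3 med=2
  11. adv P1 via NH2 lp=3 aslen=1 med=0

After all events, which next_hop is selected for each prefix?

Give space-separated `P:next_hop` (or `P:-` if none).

Op 1: best P0=- P1=NH3
Op 2: best P0=NH2 P1=NH3
Op 3: best P0=NH2 P1=NH3
Op 4: best P0=NH2 P1=NH4
Op 5: best P0=NH2 P1=NH4
Op 6: best P0=NH2 P1=NH4
Op 7: best P0=NH2 P1=NH3
Op 8: best P0=NH2 P1=NH3
Op 9: best P0=NH2 P1=NH3
Op 10: best P0=NH1 P1=NH3
Op 11: best P0=NH1 P1=NH2

Answer: P0:NH1 P1:NH2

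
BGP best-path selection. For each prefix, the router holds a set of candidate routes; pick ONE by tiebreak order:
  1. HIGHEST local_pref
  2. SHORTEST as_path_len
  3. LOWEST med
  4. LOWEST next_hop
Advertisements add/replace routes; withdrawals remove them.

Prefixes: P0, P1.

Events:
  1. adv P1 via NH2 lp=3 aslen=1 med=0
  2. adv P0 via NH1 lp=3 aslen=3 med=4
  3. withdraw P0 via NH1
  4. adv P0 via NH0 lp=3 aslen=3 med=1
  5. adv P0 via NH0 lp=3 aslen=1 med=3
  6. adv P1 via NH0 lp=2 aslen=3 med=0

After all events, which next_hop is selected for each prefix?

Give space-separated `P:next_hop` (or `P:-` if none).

Answer: P0:NH0 P1:NH2

Derivation:
Op 1: best P0=- P1=NH2
Op 2: best P0=NH1 P1=NH2
Op 3: best P0=- P1=NH2
Op 4: best P0=NH0 P1=NH2
Op 5: best P0=NH0 P1=NH2
Op 6: best P0=NH0 P1=NH2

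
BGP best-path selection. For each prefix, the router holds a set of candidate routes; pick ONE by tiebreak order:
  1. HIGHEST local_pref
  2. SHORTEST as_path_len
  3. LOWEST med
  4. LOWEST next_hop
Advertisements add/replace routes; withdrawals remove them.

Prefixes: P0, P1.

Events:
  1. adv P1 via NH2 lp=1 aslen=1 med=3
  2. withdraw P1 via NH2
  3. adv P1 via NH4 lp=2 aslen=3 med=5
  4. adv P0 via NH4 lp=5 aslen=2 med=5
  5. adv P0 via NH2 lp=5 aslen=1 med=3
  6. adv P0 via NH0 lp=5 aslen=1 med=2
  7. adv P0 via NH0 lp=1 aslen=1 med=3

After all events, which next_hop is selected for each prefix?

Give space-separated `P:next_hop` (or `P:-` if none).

Op 1: best P0=- P1=NH2
Op 2: best P0=- P1=-
Op 3: best P0=- P1=NH4
Op 4: best P0=NH4 P1=NH4
Op 5: best P0=NH2 P1=NH4
Op 6: best P0=NH0 P1=NH4
Op 7: best P0=NH2 P1=NH4

Answer: P0:NH2 P1:NH4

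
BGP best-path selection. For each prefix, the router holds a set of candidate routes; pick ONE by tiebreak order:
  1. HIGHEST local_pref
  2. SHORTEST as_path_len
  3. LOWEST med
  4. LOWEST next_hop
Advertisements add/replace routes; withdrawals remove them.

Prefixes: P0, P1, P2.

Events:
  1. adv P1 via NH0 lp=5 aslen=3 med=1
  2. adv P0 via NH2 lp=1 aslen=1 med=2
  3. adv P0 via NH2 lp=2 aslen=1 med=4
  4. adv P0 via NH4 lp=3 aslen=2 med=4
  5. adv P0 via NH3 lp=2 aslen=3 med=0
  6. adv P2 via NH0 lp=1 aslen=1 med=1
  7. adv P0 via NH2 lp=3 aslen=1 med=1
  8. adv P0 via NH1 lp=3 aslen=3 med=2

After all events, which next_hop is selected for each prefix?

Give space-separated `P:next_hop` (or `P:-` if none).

Answer: P0:NH2 P1:NH0 P2:NH0

Derivation:
Op 1: best P0=- P1=NH0 P2=-
Op 2: best P0=NH2 P1=NH0 P2=-
Op 3: best P0=NH2 P1=NH0 P2=-
Op 4: best P0=NH4 P1=NH0 P2=-
Op 5: best P0=NH4 P1=NH0 P2=-
Op 6: best P0=NH4 P1=NH0 P2=NH0
Op 7: best P0=NH2 P1=NH0 P2=NH0
Op 8: best P0=NH2 P1=NH0 P2=NH0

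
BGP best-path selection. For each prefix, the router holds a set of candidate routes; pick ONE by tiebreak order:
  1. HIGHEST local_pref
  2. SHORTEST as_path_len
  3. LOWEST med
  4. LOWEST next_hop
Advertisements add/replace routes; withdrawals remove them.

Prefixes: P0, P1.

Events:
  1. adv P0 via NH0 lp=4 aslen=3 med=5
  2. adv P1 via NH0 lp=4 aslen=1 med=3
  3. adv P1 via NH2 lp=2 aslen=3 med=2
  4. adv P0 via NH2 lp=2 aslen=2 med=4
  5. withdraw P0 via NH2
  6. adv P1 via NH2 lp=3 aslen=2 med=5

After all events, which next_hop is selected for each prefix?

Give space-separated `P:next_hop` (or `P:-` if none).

Op 1: best P0=NH0 P1=-
Op 2: best P0=NH0 P1=NH0
Op 3: best P0=NH0 P1=NH0
Op 4: best P0=NH0 P1=NH0
Op 5: best P0=NH0 P1=NH0
Op 6: best P0=NH0 P1=NH0

Answer: P0:NH0 P1:NH0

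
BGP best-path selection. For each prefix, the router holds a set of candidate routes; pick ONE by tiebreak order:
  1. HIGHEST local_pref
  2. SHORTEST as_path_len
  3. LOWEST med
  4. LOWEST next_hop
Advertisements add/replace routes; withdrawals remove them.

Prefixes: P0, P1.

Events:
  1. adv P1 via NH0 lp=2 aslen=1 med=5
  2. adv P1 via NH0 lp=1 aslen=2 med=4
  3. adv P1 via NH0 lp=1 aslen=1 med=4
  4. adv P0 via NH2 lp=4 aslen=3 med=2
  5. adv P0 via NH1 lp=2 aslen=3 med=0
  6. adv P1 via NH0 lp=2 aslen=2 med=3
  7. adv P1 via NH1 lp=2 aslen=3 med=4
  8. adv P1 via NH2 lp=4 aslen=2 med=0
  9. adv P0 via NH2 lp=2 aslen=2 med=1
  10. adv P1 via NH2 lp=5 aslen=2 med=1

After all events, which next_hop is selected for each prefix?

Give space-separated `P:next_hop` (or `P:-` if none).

Op 1: best P0=- P1=NH0
Op 2: best P0=- P1=NH0
Op 3: best P0=- P1=NH0
Op 4: best P0=NH2 P1=NH0
Op 5: best P0=NH2 P1=NH0
Op 6: best P0=NH2 P1=NH0
Op 7: best P0=NH2 P1=NH0
Op 8: best P0=NH2 P1=NH2
Op 9: best P0=NH2 P1=NH2
Op 10: best P0=NH2 P1=NH2

Answer: P0:NH2 P1:NH2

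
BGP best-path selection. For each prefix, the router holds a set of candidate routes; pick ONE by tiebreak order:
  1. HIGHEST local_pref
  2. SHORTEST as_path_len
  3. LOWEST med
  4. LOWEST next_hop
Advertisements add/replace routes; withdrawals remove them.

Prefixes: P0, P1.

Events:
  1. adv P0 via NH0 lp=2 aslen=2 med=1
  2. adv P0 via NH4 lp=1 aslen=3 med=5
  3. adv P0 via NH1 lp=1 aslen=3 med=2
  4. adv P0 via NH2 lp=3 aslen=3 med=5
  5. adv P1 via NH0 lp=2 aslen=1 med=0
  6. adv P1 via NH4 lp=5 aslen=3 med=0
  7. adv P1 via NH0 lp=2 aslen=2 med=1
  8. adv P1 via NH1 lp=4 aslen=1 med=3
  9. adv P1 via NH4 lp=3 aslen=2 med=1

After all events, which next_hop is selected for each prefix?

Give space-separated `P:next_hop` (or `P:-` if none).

Answer: P0:NH2 P1:NH1

Derivation:
Op 1: best P0=NH0 P1=-
Op 2: best P0=NH0 P1=-
Op 3: best P0=NH0 P1=-
Op 4: best P0=NH2 P1=-
Op 5: best P0=NH2 P1=NH0
Op 6: best P0=NH2 P1=NH4
Op 7: best P0=NH2 P1=NH4
Op 8: best P0=NH2 P1=NH4
Op 9: best P0=NH2 P1=NH1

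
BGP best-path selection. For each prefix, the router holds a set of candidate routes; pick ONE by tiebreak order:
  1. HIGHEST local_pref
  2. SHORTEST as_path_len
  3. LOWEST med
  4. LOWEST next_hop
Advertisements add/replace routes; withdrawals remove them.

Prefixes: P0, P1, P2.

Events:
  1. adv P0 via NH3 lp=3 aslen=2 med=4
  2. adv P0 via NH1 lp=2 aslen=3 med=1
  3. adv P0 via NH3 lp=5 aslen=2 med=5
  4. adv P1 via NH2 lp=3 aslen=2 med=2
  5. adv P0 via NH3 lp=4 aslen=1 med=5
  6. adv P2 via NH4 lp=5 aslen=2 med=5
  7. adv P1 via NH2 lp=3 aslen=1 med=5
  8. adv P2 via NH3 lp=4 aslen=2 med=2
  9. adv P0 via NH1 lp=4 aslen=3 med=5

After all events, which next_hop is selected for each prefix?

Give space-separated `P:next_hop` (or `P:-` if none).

Answer: P0:NH3 P1:NH2 P2:NH4

Derivation:
Op 1: best P0=NH3 P1=- P2=-
Op 2: best P0=NH3 P1=- P2=-
Op 3: best P0=NH3 P1=- P2=-
Op 4: best P0=NH3 P1=NH2 P2=-
Op 5: best P0=NH3 P1=NH2 P2=-
Op 6: best P0=NH3 P1=NH2 P2=NH4
Op 7: best P0=NH3 P1=NH2 P2=NH4
Op 8: best P0=NH3 P1=NH2 P2=NH4
Op 9: best P0=NH3 P1=NH2 P2=NH4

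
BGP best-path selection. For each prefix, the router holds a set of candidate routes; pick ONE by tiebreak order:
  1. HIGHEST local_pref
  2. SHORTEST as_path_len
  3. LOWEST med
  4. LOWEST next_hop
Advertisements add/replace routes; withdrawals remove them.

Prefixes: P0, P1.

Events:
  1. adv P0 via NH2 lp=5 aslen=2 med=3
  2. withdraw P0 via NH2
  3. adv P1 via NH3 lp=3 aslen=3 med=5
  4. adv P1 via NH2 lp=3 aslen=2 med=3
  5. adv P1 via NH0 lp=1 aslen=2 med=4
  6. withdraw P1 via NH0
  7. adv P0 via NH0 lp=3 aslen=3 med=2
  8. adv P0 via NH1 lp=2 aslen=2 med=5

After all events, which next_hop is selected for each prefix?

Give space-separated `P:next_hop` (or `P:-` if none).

Op 1: best P0=NH2 P1=-
Op 2: best P0=- P1=-
Op 3: best P0=- P1=NH3
Op 4: best P0=- P1=NH2
Op 5: best P0=- P1=NH2
Op 6: best P0=- P1=NH2
Op 7: best P0=NH0 P1=NH2
Op 8: best P0=NH0 P1=NH2

Answer: P0:NH0 P1:NH2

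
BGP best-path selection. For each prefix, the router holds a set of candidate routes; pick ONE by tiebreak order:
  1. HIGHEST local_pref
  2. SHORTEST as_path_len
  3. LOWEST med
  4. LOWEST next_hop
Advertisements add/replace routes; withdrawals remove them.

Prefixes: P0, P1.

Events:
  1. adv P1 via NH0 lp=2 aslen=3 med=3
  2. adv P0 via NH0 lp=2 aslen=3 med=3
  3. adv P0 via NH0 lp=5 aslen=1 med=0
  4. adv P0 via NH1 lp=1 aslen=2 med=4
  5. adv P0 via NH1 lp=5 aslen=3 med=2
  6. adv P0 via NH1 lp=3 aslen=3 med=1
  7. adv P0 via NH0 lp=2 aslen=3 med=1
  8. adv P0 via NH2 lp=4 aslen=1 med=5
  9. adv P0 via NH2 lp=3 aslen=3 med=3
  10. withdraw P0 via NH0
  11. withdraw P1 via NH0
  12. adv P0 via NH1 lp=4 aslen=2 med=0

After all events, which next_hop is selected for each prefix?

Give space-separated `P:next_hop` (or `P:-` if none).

Answer: P0:NH1 P1:-

Derivation:
Op 1: best P0=- P1=NH0
Op 2: best P0=NH0 P1=NH0
Op 3: best P0=NH0 P1=NH0
Op 4: best P0=NH0 P1=NH0
Op 5: best P0=NH0 P1=NH0
Op 6: best P0=NH0 P1=NH0
Op 7: best P0=NH1 P1=NH0
Op 8: best P0=NH2 P1=NH0
Op 9: best P0=NH1 P1=NH0
Op 10: best P0=NH1 P1=NH0
Op 11: best P0=NH1 P1=-
Op 12: best P0=NH1 P1=-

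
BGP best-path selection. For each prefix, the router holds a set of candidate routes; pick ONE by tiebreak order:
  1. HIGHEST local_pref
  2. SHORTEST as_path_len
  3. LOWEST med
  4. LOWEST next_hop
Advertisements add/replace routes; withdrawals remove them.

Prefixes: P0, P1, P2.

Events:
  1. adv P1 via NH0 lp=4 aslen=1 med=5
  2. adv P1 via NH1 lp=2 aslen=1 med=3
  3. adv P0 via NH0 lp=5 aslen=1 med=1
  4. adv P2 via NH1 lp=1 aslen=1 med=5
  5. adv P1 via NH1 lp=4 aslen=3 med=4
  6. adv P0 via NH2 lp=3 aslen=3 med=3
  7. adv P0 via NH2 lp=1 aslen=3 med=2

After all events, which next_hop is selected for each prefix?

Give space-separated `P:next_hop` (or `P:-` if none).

Answer: P0:NH0 P1:NH0 P2:NH1

Derivation:
Op 1: best P0=- P1=NH0 P2=-
Op 2: best P0=- P1=NH0 P2=-
Op 3: best P0=NH0 P1=NH0 P2=-
Op 4: best P0=NH0 P1=NH0 P2=NH1
Op 5: best P0=NH0 P1=NH0 P2=NH1
Op 6: best P0=NH0 P1=NH0 P2=NH1
Op 7: best P0=NH0 P1=NH0 P2=NH1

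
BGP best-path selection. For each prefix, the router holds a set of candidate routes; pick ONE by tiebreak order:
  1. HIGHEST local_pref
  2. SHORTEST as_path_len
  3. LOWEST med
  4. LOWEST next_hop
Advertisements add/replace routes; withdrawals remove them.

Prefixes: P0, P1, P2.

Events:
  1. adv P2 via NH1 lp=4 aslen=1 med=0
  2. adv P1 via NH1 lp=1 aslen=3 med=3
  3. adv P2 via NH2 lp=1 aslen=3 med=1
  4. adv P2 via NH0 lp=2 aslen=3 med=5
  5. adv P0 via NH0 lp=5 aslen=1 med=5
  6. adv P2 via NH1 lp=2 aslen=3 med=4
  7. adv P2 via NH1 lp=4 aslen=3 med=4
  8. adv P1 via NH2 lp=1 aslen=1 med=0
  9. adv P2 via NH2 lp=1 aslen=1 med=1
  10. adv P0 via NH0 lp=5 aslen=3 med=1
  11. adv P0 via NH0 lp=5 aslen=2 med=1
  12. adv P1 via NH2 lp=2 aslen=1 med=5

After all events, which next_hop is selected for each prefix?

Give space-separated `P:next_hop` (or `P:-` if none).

Answer: P0:NH0 P1:NH2 P2:NH1

Derivation:
Op 1: best P0=- P1=- P2=NH1
Op 2: best P0=- P1=NH1 P2=NH1
Op 3: best P0=- P1=NH1 P2=NH1
Op 4: best P0=- P1=NH1 P2=NH1
Op 5: best P0=NH0 P1=NH1 P2=NH1
Op 6: best P0=NH0 P1=NH1 P2=NH1
Op 7: best P0=NH0 P1=NH1 P2=NH1
Op 8: best P0=NH0 P1=NH2 P2=NH1
Op 9: best P0=NH0 P1=NH2 P2=NH1
Op 10: best P0=NH0 P1=NH2 P2=NH1
Op 11: best P0=NH0 P1=NH2 P2=NH1
Op 12: best P0=NH0 P1=NH2 P2=NH1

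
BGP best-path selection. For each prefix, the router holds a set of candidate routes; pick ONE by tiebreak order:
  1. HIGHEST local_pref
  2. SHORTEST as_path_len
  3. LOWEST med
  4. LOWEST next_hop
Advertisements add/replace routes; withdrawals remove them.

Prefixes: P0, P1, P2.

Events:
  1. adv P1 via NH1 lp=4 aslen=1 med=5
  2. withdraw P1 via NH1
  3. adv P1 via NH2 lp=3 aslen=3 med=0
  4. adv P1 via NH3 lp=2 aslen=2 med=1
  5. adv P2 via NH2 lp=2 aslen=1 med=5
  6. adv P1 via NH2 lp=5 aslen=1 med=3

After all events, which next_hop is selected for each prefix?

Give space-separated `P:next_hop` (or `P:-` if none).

Op 1: best P0=- P1=NH1 P2=-
Op 2: best P0=- P1=- P2=-
Op 3: best P0=- P1=NH2 P2=-
Op 4: best P0=- P1=NH2 P2=-
Op 5: best P0=- P1=NH2 P2=NH2
Op 6: best P0=- P1=NH2 P2=NH2

Answer: P0:- P1:NH2 P2:NH2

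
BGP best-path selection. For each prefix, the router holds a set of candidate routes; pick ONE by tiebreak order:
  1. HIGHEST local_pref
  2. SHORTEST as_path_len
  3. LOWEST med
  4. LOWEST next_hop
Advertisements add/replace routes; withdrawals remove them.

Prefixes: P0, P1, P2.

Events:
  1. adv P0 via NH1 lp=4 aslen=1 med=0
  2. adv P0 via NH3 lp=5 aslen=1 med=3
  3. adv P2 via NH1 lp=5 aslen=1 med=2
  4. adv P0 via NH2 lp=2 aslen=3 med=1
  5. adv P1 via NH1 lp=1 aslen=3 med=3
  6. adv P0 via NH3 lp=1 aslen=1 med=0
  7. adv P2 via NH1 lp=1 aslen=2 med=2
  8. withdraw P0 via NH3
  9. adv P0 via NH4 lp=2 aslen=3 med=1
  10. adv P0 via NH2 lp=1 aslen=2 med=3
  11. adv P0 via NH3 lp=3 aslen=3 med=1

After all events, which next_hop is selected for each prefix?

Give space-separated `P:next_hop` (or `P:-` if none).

Answer: P0:NH1 P1:NH1 P2:NH1

Derivation:
Op 1: best P0=NH1 P1=- P2=-
Op 2: best P0=NH3 P1=- P2=-
Op 3: best P0=NH3 P1=- P2=NH1
Op 4: best P0=NH3 P1=- P2=NH1
Op 5: best P0=NH3 P1=NH1 P2=NH1
Op 6: best P0=NH1 P1=NH1 P2=NH1
Op 7: best P0=NH1 P1=NH1 P2=NH1
Op 8: best P0=NH1 P1=NH1 P2=NH1
Op 9: best P0=NH1 P1=NH1 P2=NH1
Op 10: best P0=NH1 P1=NH1 P2=NH1
Op 11: best P0=NH1 P1=NH1 P2=NH1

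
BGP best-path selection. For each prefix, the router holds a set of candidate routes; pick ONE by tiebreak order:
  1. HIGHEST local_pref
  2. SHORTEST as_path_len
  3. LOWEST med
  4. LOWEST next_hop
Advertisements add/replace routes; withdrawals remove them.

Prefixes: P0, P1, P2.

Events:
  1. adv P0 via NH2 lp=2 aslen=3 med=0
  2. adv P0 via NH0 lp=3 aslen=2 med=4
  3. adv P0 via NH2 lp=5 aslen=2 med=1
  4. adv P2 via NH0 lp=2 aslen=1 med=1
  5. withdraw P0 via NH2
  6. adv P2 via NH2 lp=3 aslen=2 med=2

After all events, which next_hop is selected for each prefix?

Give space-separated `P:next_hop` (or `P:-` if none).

Op 1: best P0=NH2 P1=- P2=-
Op 2: best P0=NH0 P1=- P2=-
Op 3: best P0=NH2 P1=- P2=-
Op 4: best P0=NH2 P1=- P2=NH0
Op 5: best P0=NH0 P1=- P2=NH0
Op 6: best P0=NH0 P1=- P2=NH2

Answer: P0:NH0 P1:- P2:NH2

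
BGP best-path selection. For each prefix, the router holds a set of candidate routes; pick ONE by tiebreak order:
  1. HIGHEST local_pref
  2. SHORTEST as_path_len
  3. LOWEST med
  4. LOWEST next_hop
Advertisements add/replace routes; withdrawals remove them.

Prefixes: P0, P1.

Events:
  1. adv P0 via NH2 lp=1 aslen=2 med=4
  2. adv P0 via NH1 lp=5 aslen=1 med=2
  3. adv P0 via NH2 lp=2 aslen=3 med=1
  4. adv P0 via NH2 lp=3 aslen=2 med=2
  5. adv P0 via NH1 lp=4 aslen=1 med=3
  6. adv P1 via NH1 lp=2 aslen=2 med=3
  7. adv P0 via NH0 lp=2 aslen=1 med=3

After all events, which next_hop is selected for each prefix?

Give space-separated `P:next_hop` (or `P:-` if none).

Op 1: best P0=NH2 P1=-
Op 2: best P0=NH1 P1=-
Op 3: best P0=NH1 P1=-
Op 4: best P0=NH1 P1=-
Op 5: best P0=NH1 P1=-
Op 6: best P0=NH1 P1=NH1
Op 7: best P0=NH1 P1=NH1

Answer: P0:NH1 P1:NH1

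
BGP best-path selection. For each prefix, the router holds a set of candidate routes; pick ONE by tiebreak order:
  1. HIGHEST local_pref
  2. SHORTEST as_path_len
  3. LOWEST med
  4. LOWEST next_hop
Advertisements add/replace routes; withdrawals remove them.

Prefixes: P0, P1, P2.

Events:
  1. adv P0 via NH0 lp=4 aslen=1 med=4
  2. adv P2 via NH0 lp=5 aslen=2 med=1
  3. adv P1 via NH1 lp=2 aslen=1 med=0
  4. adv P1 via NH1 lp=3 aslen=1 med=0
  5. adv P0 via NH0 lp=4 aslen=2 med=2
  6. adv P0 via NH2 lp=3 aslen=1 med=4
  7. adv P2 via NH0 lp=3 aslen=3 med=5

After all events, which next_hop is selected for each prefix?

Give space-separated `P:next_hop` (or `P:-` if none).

Op 1: best P0=NH0 P1=- P2=-
Op 2: best P0=NH0 P1=- P2=NH0
Op 3: best P0=NH0 P1=NH1 P2=NH0
Op 4: best P0=NH0 P1=NH1 P2=NH0
Op 5: best P0=NH0 P1=NH1 P2=NH0
Op 6: best P0=NH0 P1=NH1 P2=NH0
Op 7: best P0=NH0 P1=NH1 P2=NH0

Answer: P0:NH0 P1:NH1 P2:NH0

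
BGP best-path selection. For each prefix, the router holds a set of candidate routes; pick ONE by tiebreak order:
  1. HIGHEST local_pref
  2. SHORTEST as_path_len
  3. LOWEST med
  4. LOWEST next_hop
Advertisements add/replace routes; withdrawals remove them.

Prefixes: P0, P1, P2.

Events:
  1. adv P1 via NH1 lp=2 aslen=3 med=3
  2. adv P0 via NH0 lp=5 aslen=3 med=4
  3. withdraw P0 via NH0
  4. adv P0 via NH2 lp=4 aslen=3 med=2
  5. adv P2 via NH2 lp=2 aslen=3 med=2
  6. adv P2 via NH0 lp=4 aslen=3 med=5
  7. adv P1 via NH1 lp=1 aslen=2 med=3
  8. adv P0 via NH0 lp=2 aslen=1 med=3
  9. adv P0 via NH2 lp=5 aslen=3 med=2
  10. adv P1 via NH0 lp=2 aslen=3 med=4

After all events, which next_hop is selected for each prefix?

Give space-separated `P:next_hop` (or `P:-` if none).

Op 1: best P0=- P1=NH1 P2=-
Op 2: best P0=NH0 P1=NH1 P2=-
Op 3: best P0=- P1=NH1 P2=-
Op 4: best P0=NH2 P1=NH1 P2=-
Op 5: best P0=NH2 P1=NH1 P2=NH2
Op 6: best P0=NH2 P1=NH1 P2=NH0
Op 7: best P0=NH2 P1=NH1 P2=NH0
Op 8: best P0=NH2 P1=NH1 P2=NH0
Op 9: best P0=NH2 P1=NH1 P2=NH0
Op 10: best P0=NH2 P1=NH0 P2=NH0

Answer: P0:NH2 P1:NH0 P2:NH0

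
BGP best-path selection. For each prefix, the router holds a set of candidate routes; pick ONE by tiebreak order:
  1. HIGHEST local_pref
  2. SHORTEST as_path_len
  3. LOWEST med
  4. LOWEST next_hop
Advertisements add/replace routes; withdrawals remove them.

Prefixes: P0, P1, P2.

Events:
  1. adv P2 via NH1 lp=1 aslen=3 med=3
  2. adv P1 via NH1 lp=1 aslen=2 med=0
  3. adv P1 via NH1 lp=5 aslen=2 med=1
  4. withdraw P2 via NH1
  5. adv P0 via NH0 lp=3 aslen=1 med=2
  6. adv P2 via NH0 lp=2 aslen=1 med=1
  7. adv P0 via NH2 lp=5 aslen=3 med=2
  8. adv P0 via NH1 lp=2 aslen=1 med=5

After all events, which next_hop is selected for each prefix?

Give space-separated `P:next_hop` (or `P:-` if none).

Op 1: best P0=- P1=- P2=NH1
Op 2: best P0=- P1=NH1 P2=NH1
Op 3: best P0=- P1=NH1 P2=NH1
Op 4: best P0=- P1=NH1 P2=-
Op 5: best P0=NH0 P1=NH1 P2=-
Op 6: best P0=NH0 P1=NH1 P2=NH0
Op 7: best P0=NH2 P1=NH1 P2=NH0
Op 8: best P0=NH2 P1=NH1 P2=NH0

Answer: P0:NH2 P1:NH1 P2:NH0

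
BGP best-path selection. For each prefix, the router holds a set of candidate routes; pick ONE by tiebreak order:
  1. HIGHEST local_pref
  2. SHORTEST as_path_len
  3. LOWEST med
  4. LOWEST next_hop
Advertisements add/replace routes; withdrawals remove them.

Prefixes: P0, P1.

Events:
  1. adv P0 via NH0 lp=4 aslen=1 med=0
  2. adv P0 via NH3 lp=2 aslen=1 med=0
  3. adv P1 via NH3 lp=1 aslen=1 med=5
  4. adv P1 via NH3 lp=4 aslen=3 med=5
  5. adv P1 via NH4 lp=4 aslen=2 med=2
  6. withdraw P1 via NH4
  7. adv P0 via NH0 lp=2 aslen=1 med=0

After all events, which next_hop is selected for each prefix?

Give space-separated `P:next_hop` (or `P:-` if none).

Answer: P0:NH0 P1:NH3

Derivation:
Op 1: best P0=NH0 P1=-
Op 2: best P0=NH0 P1=-
Op 3: best P0=NH0 P1=NH3
Op 4: best P0=NH0 P1=NH3
Op 5: best P0=NH0 P1=NH4
Op 6: best P0=NH0 P1=NH3
Op 7: best P0=NH0 P1=NH3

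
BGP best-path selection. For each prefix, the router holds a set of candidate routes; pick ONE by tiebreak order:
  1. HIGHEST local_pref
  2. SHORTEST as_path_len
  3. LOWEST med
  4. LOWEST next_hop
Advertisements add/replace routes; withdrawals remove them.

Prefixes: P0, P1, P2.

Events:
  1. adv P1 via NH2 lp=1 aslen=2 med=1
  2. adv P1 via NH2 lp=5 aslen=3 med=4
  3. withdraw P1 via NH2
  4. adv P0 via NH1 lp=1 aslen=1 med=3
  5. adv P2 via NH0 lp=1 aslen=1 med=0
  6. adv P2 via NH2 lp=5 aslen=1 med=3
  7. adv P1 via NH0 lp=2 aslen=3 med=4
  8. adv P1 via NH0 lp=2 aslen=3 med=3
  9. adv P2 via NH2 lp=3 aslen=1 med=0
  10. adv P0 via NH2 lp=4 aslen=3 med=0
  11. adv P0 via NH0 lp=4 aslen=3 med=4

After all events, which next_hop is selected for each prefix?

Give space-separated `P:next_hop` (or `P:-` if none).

Op 1: best P0=- P1=NH2 P2=-
Op 2: best P0=- P1=NH2 P2=-
Op 3: best P0=- P1=- P2=-
Op 4: best P0=NH1 P1=- P2=-
Op 5: best P0=NH1 P1=- P2=NH0
Op 6: best P0=NH1 P1=- P2=NH2
Op 7: best P0=NH1 P1=NH0 P2=NH2
Op 8: best P0=NH1 P1=NH0 P2=NH2
Op 9: best P0=NH1 P1=NH0 P2=NH2
Op 10: best P0=NH2 P1=NH0 P2=NH2
Op 11: best P0=NH2 P1=NH0 P2=NH2

Answer: P0:NH2 P1:NH0 P2:NH2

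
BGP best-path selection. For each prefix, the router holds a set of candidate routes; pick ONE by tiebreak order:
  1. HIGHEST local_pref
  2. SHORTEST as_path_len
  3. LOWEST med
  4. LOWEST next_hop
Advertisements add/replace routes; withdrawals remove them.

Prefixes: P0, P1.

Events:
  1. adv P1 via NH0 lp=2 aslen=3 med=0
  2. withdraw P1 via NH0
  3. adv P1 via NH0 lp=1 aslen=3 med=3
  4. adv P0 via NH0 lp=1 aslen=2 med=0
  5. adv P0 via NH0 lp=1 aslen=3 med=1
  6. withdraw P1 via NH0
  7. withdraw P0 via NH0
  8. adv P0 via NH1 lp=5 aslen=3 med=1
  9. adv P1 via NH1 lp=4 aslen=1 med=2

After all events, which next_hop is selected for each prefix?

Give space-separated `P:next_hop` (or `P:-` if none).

Op 1: best P0=- P1=NH0
Op 2: best P0=- P1=-
Op 3: best P0=- P1=NH0
Op 4: best P0=NH0 P1=NH0
Op 5: best P0=NH0 P1=NH0
Op 6: best P0=NH0 P1=-
Op 7: best P0=- P1=-
Op 8: best P0=NH1 P1=-
Op 9: best P0=NH1 P1=NH1

Answer: P0:NH1 P1:NH1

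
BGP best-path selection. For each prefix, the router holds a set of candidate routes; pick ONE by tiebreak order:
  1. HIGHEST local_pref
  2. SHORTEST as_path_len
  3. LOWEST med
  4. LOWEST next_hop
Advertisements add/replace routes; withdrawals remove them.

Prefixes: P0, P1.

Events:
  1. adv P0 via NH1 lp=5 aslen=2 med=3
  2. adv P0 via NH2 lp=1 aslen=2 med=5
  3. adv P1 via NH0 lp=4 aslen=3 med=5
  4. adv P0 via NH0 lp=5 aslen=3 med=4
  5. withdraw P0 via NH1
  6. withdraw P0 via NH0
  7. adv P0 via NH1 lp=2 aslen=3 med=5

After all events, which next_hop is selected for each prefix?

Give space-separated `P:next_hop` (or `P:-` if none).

Op 1: best P0=NH1 P1=-
Op 2: best P0=NH1 P1=-
Op 3: best P0=NH1 P1=NH0
Op 4: best P0=NH1 P1=NH0
Op 5: best P0=NH0 P1=NH0
Op 6: best P0=NH2 P1=NH0
Op 7: best P0=NH1 P1=NH0

Answer: P0:NH1 P1:NH0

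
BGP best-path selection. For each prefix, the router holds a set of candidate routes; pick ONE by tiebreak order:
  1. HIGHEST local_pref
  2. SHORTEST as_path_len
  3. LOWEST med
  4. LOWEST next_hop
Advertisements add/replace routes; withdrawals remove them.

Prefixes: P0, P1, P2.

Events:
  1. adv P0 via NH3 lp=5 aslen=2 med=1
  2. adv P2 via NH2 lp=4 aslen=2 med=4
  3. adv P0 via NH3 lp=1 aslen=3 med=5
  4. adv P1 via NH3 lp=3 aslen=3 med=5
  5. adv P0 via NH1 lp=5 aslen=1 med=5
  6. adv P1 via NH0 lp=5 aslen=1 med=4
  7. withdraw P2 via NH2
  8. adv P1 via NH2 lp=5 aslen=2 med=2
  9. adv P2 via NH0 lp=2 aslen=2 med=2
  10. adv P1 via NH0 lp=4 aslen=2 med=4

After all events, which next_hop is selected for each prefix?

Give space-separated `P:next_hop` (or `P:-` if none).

Op 1: best P0=NH3 P1=- P2=-
Op 2: best P0=NH3 P1=- P2=NH2
Op 3: best P0=NH3 P1=- P2=NH2
Op 4: best P0=NH3 P1=NH3 P2=NH2
Op 5: best P0=NH1 P1=NH3 P2=NH2
Op 6: best P0=NH1 P1=NH0 P2=NH2
Op 7: best P0=NH1 P1=NH0 P2=-
Op 8: best P0=NH1 P1=NH0 P2=-
Op 9: best P0=NH1 P1=NH0 P2=NH0
Op 10: best P0=NH1 P1=NH2 P2=NH0

Answer: P0:NH1 P1:NH2 P2:NH0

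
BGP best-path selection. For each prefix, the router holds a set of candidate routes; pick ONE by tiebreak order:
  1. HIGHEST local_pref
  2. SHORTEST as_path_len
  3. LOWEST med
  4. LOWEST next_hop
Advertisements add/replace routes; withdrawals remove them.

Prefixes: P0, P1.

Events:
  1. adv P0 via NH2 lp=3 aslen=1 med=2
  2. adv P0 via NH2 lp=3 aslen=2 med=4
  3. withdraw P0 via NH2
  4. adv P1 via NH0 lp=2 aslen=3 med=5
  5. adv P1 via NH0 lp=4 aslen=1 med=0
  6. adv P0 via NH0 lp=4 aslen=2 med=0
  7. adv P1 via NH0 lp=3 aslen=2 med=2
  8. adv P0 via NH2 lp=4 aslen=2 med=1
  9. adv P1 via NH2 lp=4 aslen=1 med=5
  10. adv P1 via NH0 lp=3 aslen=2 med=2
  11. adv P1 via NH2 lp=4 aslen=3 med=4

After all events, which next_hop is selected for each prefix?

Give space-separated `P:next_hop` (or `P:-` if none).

Op 1: best P0=NH2 P1=-
Op 2: best P0=NH2 P1=-
Op 3: best P0=- P1=-
Op 4: best P0=- P1=NH0
Op 5: best P0=- P1=NH0
Op 6: best P0=NH0 P1=NH0
Op 7: best P0=NH0 P1=NH0
Op 8: best P0=NH0 P1=NH0
Op 9: best P0=NH0 P1=NH2
Op 10: best P0=NH0 P1=NH2
Op 11: best P0=NH0 P1=NH2

Answer: P0:NH0 P1:NH2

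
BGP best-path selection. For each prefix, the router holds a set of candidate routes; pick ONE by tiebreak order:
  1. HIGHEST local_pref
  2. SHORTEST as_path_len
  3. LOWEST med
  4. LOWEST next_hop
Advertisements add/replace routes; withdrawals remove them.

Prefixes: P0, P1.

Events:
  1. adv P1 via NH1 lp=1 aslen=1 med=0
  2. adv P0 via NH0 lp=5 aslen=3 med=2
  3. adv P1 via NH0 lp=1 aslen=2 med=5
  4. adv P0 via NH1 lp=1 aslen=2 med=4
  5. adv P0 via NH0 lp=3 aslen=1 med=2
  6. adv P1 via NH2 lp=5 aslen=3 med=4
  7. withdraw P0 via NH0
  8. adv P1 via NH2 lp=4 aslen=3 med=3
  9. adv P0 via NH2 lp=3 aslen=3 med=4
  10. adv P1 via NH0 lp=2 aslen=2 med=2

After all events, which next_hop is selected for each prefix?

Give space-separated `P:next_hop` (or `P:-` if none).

Answer: P0:NH2 P1:NH2

Derivation:
Op 1: best P0=- P1=NH1
Op 2: best P0=NH0 P1=NH1
Op 3: best P0=NH0 P1=NH1
Op 4: best P0=NH0 P1=NH1
Op 5: best P0=NH0 P1=NH1
Op 6: best P0=NH0 P1=NH2
Op 7: best P0=NH1 P1=NH2
Op 8: best P0=NH1 P1=NH2
Op 9: best P0=NH2 P1=NH2
Op 10: best P0=NH2 P1=NH2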